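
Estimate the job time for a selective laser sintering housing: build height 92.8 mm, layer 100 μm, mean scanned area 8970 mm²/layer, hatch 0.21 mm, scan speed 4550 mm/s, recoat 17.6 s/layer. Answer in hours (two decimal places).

Number of layers: 92.8 / 0.1 → 928 (rounded up).
Per-layer scan distance: 8970 / 0.21 → 42714.3 mm.
Per-layer scan time = 42714.3 / 4550 = 9.3878 s.
Time per layer = 9.3878 + 17.6 = 26.9878 s.
Total: 928 × 26.9878 s = 25044.6784 s → 6.96 hours.

6.96 hours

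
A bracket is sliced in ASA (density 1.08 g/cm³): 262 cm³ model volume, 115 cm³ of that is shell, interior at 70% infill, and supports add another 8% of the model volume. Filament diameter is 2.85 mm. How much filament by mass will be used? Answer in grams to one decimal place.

258.0 g

Volume inside the shell = 262 − 115, so 147 cm³.
Infill volume: 0.70 × 147 → 102.9 cm³.
Support = 0.08 × 262 = 20.96 cm³.
Total extruded = 115 + 102.9 + 20.96 = 238.86 cm³.
Mass = 238.86 × 1.08 = 257.9688 g.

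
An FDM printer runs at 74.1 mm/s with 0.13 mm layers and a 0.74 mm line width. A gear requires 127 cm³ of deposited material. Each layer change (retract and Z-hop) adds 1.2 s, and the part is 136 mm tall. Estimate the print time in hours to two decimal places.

Bead cross-section = 0.13 × 0.74 = 0.0962 mm².
Path length: 127000 mm³ / 0.0962 mm² → 1320166.3 mm.
Time extruding = 1320166.3 / 74.1, so 17816 s.
Layer count = ceil(136 / 0.13) = 1047.
Z-hop total = 1047 × 1.2 = 1256.4 s.
Total = 17816 + 1256.4 = 19072.4 s = 5.30 hours.

5.30 hours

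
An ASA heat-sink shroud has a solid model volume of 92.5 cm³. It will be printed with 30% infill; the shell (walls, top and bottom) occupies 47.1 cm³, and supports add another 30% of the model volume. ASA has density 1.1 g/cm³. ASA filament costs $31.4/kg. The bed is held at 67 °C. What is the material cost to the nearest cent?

$3.06

Volume inside the shell = 92.5 − 47.1, so 45.4 cm³.
Infill volume = 0.30 × 45.4, so 13.62 cm³.
Support = 0.30 × 92.5, so 27.75 cm³.
Total extruded: 47.1 + 13.62 + 27.75 → 88.47 cm³.
Mass = 88.47 × 1.1 = 97.317 g.
At $31.4/kg: 97.317/1000 × 31.4 = $3.06.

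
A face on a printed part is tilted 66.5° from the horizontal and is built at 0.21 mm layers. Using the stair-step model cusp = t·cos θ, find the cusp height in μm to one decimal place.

83.7 μm

cos(66.5°) = 0.3987, so cusp = 0.21 × 0.3987 = 0.083727 mm → 83.7 μm.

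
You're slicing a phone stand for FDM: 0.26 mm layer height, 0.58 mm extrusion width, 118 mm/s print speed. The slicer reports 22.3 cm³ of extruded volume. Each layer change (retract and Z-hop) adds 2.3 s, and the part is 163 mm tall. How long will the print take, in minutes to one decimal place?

Line area: 0.26 × 0.58 → 0.1508 mm².
Toolpath length = 22.3 cm³ / 0.1508 mm² = 22300 / 0.1508 = 147878 mm.
Print-move time = 147878 / 118 = 1253.2 s.
Layer count = ceil(163 / 0.26) = 627.
Layer-change overhead = 627 × 2.3, so 1442.1 s.
Altogether 1253.2 + 1442.1 = 2695.3 s, i.e. 44.9 minutes.

44.9 minutes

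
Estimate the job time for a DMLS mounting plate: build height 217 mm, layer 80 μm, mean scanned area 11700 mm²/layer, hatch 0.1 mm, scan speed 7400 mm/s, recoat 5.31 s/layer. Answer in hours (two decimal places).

15.92 hours

Number of layers: 217 / 0.08 → 2713 (rounded up).
Scan path per layer = 11700 / 0.1, so 117000 mm.
Scan time per layer: 117000 / 7400 → 15.8108 s.
Layer cycle = 15.8108 + 5.31 = 21.1208 s.
2713 layers × 21.1208 s/layer = 57300.7304 s, i.e. 15.92 hours.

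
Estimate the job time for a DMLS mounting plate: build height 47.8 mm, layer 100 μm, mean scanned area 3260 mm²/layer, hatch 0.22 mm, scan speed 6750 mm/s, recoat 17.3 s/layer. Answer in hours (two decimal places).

Layers = ⌈47.8/0.1⌉ = 478.
Scan path per layer = 3260 / 0.22, so 14818.2 mm.
Scan time per layer = 14818.2 / 6750, so 2.1953 s.
Time per layer = 2.1953 + 17.3 = 19.4953 s.
478 layers × 19.4953 s/layer = 9318.7534 s, i.e. 2.59 hours.

2.59 hours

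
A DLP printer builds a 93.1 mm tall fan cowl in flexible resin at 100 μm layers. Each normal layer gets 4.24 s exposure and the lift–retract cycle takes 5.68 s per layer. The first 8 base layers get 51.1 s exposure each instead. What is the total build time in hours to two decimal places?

2.67 hours

Number of layers: 93.1 / 0.1 → 931 (rounded up).
Base layers = 8 × (51.1 + 5.68) = 454.24 s.
Normal layers: 923 × (4.24 + 5.68) → 9156.16 s.
Total = 454.24 + 9156.16 = 9610.4 s = 2.67 hours.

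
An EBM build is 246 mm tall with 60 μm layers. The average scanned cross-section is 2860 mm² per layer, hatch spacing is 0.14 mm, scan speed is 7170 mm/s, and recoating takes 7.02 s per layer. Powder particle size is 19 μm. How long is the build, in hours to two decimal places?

Layer count = ceil(246 / 0.06) = 4100.
Hatch length per layer = 2860 / 0.14 = 20428.6 mm.
Beam time per layer = 20428.6 / 7170, so 2.8492 s.
Layer cycle = 2.8492 + 7.02, so 9.8692 s.
Build time = 4100 × 9.8692 = 40463.72 s = 11.24 hours.

11.24 hours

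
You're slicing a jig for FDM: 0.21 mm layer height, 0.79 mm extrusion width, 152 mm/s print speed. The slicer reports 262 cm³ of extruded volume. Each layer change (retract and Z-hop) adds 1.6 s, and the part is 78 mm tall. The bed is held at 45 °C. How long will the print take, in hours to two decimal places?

3.05 hours

Bead cross-section = 0.21 × 0.79 = 0.1659 mm².
Total extruded path = 262000/0.1659 = 1579264.6 mm.
Extrusion time: 1579264.6 / 152 → 10389.9 s.
Number of layers: 78 / 0.21 → 372 (rounded up).
Z-hop total = 372 × 1.6 = 595.2 s.
Altogether 10389.9 + 595.2 = 10985.1 s, i.e. 3.05 hours.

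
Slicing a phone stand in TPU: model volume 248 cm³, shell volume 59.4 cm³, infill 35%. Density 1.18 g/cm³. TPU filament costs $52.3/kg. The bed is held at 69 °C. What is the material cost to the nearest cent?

$7.74

Infill region = 248 − 59.4, so 188.6 cm³.
Deposited infill = 0.35 × 188.6 = 66.01 cm³.
Total printed volume = 59.4 + 66.01 = 125.41 cm³.
Mass = 125.41 × 1.18 = 147.9838 g.
Cost = 147.9838 g / 1000 × $52.3/kg = $7.74.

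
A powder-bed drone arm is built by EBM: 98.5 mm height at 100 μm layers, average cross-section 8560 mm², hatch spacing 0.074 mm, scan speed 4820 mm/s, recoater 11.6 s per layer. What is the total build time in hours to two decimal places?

9.74 hours

Number of layers: 98.5 / 0.1 → 985 (rounded up).
Scan path per layer: 8560 / 0.074 → 115675.7 mm.
Per-layer scan time = 115675.7 / 4820 = 23.9991 s.
Per-layer time = 23.9991 + 11.6, so 35.5991 s.
Total: 985 × 35.5991 s = 35065.1135 s → 9.74 hours.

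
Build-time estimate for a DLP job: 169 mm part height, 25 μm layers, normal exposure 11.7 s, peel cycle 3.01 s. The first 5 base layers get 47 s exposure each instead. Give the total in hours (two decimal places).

27.67 hours

Layers = ⌈169/0.025⌉ = 6760.
Base layers: 5 × (47 + 3.01) → 250.05 s.
Normal layers = 6755 × (11.7 + 3.01) = 99366.05 s.
Sum: 250.05 + 99366.05 = 99616.1 s → 27.67 hours.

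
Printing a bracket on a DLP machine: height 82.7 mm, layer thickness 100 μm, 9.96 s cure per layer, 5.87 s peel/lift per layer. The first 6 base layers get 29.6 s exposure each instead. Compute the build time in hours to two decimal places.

3.67 hours

Layer count = ceil(82.7 / 0.1) = 827.
Burn-in layers = 6 × (29.6 + 5.87) = 212.82 s.
Remaining layers = 821 × (9.96 + 5.87) = 12996.43 s.
Sum: 212.82 + 12996.43 = 13209.25 s → 3.67 hours.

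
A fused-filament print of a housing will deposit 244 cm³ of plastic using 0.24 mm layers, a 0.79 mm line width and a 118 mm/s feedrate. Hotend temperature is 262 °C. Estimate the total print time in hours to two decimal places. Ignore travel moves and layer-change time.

3.03 hours

Extrusion cross-section: 0.24 × 0.79 → 0.1896 mm².
Toolpath length = 244 cm³ / 0.1896 mm² = 244000 / 0.1896 = 1286919.8 mm.
Time extruding: 1286919.8 / 118 → 10906.1 s.
In the requested units: 10906.1 s = 3.03 hours.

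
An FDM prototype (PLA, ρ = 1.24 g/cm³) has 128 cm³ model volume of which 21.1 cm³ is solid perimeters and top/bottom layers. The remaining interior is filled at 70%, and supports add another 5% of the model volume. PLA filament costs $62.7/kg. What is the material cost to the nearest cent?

Infill region: 128 − 21.1 → 106.9 cm³.
Deposited infill = 0.70 × 106.9 = 74.83 cm³.
Support: 0.05 × 128 → 6.4 cm³.
Total printed volume = 21.1 + 74.83 + 6.4, so 102.33 cm³.
Mass = 102.33 × 1.24, so 126.8892 g.
At $62.7/kg: 126.8892/1000 × 62.7 = $7.96.

$7.96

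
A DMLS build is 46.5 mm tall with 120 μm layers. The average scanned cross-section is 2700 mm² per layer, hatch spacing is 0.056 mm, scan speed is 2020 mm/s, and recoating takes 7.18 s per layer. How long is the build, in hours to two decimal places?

3.35 hours

Layers = ⌈46.5/0.12⌉ = 388.
Per-layer scan distance: 2700 / 0.056 → 48214.3 mm.
Scan time per layer: 48214.3 / 2020 → 23.8685 s.
Per-layer time = 23.8685 + 7.18 = 31.0485 s.
388 layers × 31.0485 s/layer = 12046.818 s, i.e. 3.35 hours.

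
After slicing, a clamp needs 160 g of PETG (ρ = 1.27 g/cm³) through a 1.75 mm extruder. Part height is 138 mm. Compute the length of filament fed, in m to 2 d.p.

Extruded volume: 160/1.27 = 125.9843 cm³ (125984.3 mm³).
Filament cross-section = π × (1.75/2)² = 2.4053 mm².
Length = 125984.3 / 2.4053 = 52377.79 mm = 52.38 m.

52.38 m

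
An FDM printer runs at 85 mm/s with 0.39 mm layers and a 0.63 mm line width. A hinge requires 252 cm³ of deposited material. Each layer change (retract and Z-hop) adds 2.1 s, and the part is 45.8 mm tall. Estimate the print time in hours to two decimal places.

3.42 hours

Bead cross-section = 0.39 × 0.63, so 0.2457 mm².
Path length: 252000 mm³ / 0.2457 mm² → 1025641 mm.
Time extruding = 1025641 / 85, so 12066.4 s.
Layer count = ceil(45.8 / 0.39) = 118.
Layer-change overhead = 118 × 2.1, so 247.8 s.
Altogether 12066.4 + 247.8 = 12314.2 s, i.e. 3.42 hours.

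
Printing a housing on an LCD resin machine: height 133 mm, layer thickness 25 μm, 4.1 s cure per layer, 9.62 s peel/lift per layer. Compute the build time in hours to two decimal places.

20.28 hours

Number of layers: 133 / 0.025 → 5320 (rounded up).
Each layer takes: 4.1 + 9.62 → 13.72 s.
Total = 5320 × 13.72 = 72990.4 s = 20.28 hours.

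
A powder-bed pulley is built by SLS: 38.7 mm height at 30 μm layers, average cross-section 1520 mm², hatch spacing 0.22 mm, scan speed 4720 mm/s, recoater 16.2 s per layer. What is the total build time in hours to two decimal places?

6.33 hours

Layer count = ceil(38.7 / 0.03) = 1290.
Hatch length per layer = 1520 / 0.22 = 6909.1 mm.
Laser time per layer = 6909.1 / 4720, so 1.4638 s.
Layer cycle = 1.4638 + 16.2 = 17.6638 s.
Build time = 1290 × 17.6638 = 22786.302 s = 6.33 hours.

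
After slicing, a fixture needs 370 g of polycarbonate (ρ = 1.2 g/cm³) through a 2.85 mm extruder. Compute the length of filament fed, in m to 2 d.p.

Volume = 370 g / 1.2 g·cm⁻³ = 308.3333 cm³ = 308333.3 mm³.
A = π r² = π × 1.425² = 6.3794 mm².
L = V/A = 308333.3/6.3794 = 48332.65 mm → 48.33 m.

48.33 m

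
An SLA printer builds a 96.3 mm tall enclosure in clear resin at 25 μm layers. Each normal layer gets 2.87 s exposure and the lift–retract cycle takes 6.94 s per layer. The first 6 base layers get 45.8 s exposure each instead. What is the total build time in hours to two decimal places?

Layer count = ceil(96.3 / 0.025) = 3852.
Base layers: 6 × (45.8 + 6.94) → 316.44 s.
Normal layers = 3846 × (2.87 + 6.94), so 37729.26 s.
Sum: 316.44 + 37729.26 = 38045.7 s → 10.57 hours.

10.57 hours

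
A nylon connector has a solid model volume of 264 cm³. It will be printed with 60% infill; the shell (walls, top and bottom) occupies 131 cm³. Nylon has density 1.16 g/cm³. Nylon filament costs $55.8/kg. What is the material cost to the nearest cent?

$13.64

Infill region = 264 − 131, so 133 cm³.
Infill volume: 0.60 × 133 → 79.8 cm³.
Total extruded: 131 + 79.8 → 210.8 cm³.
Mass: 210.8 × 1.16 → 244.528 g.
At $55.8/kg: 244.528/1000 × 55.8 = $13.64.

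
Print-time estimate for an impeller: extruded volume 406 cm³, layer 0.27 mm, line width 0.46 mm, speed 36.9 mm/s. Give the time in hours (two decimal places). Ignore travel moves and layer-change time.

Line area = 0.27 × 0.46, so 0.1242 mm².
Toolpath length = 406 cm³ / 0.1242 mm² = 406000 / 0.1242 = 3268921.1 mm.
Extrusion time = 3268921.1 / 36.9 = 88588.6 s.
That's 88588.6 s → 24.61 hours.

24.61 hours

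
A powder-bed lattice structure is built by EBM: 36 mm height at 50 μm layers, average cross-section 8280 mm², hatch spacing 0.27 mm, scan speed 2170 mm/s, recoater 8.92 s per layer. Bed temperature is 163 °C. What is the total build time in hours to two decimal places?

Number of layers: 36 / 0.05 → 720 (rounded up).
Scan path per layer: 8280 / 0.27 → 30666.7 mm.
Per-layer scan time = 30666.7 / 2170, so 14.1321 s.
Time per layer = 14.1321 + 8.92, so 23.0521 s.
720 layers × 23.0521 s/layer = 16597.512 s, i.e. 4.61 hours.

4.61 hours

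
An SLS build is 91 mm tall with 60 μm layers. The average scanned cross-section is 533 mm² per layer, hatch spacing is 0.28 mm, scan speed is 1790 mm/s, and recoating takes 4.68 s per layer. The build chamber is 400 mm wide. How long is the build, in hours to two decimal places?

Layer count = ceil(91 / 0.06) = 1517.
Per-layer scan distance = 533 / 0.28, so 1903.6 mm.
Scan time per layer = 1903.6 / 1790, so 1.0635 s.
Time per layer = 1.0635 + 4.68 = 5.7435 s.
Build time = 1517 × 5.7435 = 8712.8895 s = 2.42 hours.

2.42 hours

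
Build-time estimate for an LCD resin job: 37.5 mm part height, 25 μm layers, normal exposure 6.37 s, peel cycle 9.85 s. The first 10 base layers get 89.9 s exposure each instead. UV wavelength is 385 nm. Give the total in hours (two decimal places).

6.99 hours

Layer count = ceil(37.5 / 0.025) = 1500.
Base layers: 10 × (89.9 + 9.85) → 997.5 s.
Remaining layers: 1490 × (6.37 + 9.85) → 24167.8 s.
Total = 997.5 + 24167.8 = 25165.3 s = 6.99 hours.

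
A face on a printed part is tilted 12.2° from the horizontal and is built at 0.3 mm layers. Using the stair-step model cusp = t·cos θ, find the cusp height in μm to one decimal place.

h_c = t·cos θ = 0.3 × 0.9774 = 0.29322 mm (293.2 μm).

293.2 μm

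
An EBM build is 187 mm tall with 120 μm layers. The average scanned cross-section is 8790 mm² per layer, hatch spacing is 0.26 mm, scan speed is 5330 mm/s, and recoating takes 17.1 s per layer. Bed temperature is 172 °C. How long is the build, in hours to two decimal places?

Number of layers: 187 / 0.12 → 1559 (rounded up).
Per-layer scan distance = 8790 / 0.26, so 33807.7 mm.
Beam time per layer = 33807.7 / 5330 = 6.3429 s.
Time per layer = 6.3429 + 17.1, so 23.4429 s.
Total: 1559 × 23.4429 s = 36547.4811 s → 10.15 hours.

10.15 hours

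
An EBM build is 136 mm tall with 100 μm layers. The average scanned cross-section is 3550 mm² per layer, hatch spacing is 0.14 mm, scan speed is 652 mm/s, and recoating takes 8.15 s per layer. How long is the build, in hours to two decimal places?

Layer count = ceil(136 / 0.1) = 1360.
Hatch length per layer = 3550 / 0.14, so 25357.1 mm.
Scan time per layer = 25357.1 / 652, so 38.8913 s.
Layer cycle = 38.8913 + 8.15 = 47.0413 s.
1360 layers × 47.0413 s/layer = 63976.168 s, i.e. 17.77 hours.

17.77 hours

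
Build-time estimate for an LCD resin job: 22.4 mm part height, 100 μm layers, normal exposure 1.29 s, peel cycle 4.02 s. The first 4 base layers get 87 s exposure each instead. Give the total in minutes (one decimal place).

Number of layers: 22.4 / 0.1 → 224 (rounded up).
Base layers = 4 × (87 + 4.02), so 364.08 s.
Normal layers = 220 × (1.29 + 4.02) = 1168.2 s.
Total = 364.08 + 1168.2 = 1532.28 s = 25.5 minutes.

25.5 minutes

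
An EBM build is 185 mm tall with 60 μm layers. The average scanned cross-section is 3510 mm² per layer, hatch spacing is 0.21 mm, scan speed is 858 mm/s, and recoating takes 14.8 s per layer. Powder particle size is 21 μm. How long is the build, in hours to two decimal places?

29.37 hours

Number of layers: 185 / 0.06 → 3084 (rounded up).
Per-layer scan distance: 3510 / 0.21 → 16714.3 mm.
Scan time per layer: 16714.3 / 858 → 19.4805 s.
Per-layer time: 19.4805 + 14.8 → 34.2805 s.
Build time = 3084 × 34.2805 = 105721.062 s = 29.37 hours.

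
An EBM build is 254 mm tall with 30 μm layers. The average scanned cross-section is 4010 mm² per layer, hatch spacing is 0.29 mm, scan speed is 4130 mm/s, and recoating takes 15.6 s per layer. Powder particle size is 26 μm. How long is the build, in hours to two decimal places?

Layer count = ceil(254 / 0.03) = 8467.
Per-layer scan distance = 4010 / 0.29, so 13827.6 mm.
Per-layer scan time = 13827.6 / 4130 = 3.3481 s.
Time per layer = 3.3481 + 15.6 = 18.9481 s.
8467 layers × 18.9481 s/layer = 160433.5627 s, i.e. 44.56 hours.

44.56 hours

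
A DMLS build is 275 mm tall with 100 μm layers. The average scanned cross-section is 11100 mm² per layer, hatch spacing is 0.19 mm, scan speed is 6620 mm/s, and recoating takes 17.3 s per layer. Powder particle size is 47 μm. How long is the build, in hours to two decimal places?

Number of layers: 275 / 0.1 → 2750 (rounded up).
Per-layer scan distance = 11100 / 0.19 = 58421.1 mm.
Scan time per layer: 58421.1 / 6620 → 8.8249 s.
Time per layer: 8.8249 + 17.3 → 26.1249 s.
Total: 2750 × 26.1249 s = 71843.475 s → 19.96 hours.

19.96 hours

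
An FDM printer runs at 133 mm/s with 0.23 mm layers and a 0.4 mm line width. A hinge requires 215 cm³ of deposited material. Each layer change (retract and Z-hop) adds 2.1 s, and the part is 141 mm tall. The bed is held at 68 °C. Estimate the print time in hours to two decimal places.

Bead cross-section = 0.23 × 0.4, so 0.092 mm².
Toolpath length = 215 cm³ / 0.092 mm² = 215000 / 0.092 = 2336956.5 mm.
Extrusion time: 2336956.5 / 133 → 17571.1 s.
Number of layers: 141 / 0.23 → 614 (rounded up).
Z-hop total = 614 × 2.1, so 1289.4 s.
Total = 17571.1 + 1289.4 = 18860.5 s = 5.24 hours.

5.24 hours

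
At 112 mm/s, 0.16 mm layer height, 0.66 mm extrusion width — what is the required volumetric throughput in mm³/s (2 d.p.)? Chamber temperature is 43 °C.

Extrusion cross-section = 0.16 × 0.66, so 0.1056 mm².
Q = v·A = 112 × 0.1056 = 11.83 mm³/s.

11.83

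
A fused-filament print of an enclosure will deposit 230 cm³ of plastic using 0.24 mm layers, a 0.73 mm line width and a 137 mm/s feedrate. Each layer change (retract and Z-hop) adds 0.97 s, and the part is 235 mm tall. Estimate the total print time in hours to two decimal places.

Line area: 0.24 × 0.73 → 0.1752 mm².
Path length: 230000 mm³ / 0.1752 mm² → 1312785.4 mm.
Time extruding: 1312785.4 / 137 → 9582.4 s.
Number of layers: 235 / 0.24 → 980 (rounded up).
Z-hop total = 980 × 0.97 = 950.6 s.
Total = 9582.4 + 950.6 = 10533 s = 2.93 hours.

2.93 hours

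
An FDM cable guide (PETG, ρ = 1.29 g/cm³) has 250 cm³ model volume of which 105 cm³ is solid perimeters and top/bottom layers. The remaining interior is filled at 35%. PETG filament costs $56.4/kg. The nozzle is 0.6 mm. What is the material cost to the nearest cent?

$11.33

Infill region = 250 − 105 = 145 cm³.
Infill deposited: 0.35 × 145 → 50.75 cm³.
Total printed volume: 105 + 50.75 → 155.75 cm³.
Mass = 155.75 × 1.29, so 200.9175 g.
At $56.4/kg: 200.9175/1000 × 56.4 = $11.33.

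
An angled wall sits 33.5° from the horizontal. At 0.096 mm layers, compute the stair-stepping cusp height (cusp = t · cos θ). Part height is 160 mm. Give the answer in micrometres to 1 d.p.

80.1 μm

h_c = t·cos θ = 0.096 × 0.8339 = 0.080054 mm (80.1 μm).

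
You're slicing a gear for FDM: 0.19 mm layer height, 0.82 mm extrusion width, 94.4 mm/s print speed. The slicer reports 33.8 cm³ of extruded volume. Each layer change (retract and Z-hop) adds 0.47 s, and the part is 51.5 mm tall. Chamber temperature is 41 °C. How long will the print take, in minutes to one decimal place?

40.4 minutes

Bead cross-section = 0.19 × 0.82 = 0.1558 mm².
Path length: 33800 mm³ / 0.1558 mm² → 216944.8 mm.
Print-move time: 216944.8 / 94.4 → 2298.1 s.
Number of layers: 51.5 / 0.19 → 272 (rounded up).
Z-hop total: 272 × 0.47 → 127.84 s.
Altogether 2298.1 + 127.84 = 2425.94 s, i.e. 40.4 minutes.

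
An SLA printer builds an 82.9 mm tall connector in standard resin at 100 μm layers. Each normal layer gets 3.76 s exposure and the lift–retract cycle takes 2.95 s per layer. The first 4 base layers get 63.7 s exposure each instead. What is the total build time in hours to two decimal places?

1.61 hours

Number of layers: 82.9 / 0.1 → 829 (rounded up).
Base layers = 4 × (63.7 + 2.95) = 266.6 s.
Regular layers = 825 × (3.76 + 2.95), so 5535.75 s.
Total = 266.6 + 5535.75 = 5802.35 s = 1.61 hours.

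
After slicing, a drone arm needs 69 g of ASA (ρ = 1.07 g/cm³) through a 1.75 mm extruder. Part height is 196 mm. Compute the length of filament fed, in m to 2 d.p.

26.81 m

Volume = 69 g / 1.07 g·cm⁻³ = 64.486 cm³ = 64486 mm³.
A = π r² = π × 0.875² = 2.4053 mm².
Length = 64486 / 2.4053 = 26809.96 mm = 26.81 m.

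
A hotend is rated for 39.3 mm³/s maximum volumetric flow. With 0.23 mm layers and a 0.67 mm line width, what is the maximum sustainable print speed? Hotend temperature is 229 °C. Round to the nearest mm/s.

255 mm/s

A = 0.23 × 0.67, so 0.1541 mm².
v_max = Q/A = 39.3/0.1541 = 255.03 mm/s → 255 mm/s.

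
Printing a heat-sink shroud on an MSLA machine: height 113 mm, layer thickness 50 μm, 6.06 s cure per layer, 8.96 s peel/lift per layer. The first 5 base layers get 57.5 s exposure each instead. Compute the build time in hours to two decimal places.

Number of layers: 113 / 0.05 → 2260 (rounded up).
Burn-in layers = 5 × (57.5 + 8.96) = 332.3 s.
Regular layers = 2255 × (6.06 + 8.96) = 33870.1 s.
Sum: 332.3 + 33870.1 = 34202.4 s → 9.50 hours.

9.50 hours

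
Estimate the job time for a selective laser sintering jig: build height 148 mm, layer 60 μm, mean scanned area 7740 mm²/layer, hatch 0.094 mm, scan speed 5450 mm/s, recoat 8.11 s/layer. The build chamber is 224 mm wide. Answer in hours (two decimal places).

15.91 hours

Layer count = ceil(148 / 0.06) = 2467.
Hatch length per layer: 7740 / 0.094 → 82340.4 mm.
Laser time per layer = 82340.4 / 5450 = 15.1083 s.
Per-layer time: 15.1083 + 8.11 → 23.2183 s.
Total: 2467 × 23.2183 s = 57279.5461 s → 15.91 hours.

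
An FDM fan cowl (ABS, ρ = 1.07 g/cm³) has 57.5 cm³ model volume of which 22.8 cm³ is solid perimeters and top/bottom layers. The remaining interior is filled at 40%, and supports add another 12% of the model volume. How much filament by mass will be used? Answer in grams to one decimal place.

46.6 g

Infill region: 57.5 − 22.8 → 34.7 cm³.
Infill volume = 0.40 × 34.7 = 13.88 cm³.
Support: 0.12 × 57.5 → 6.9 cm³.
Deposited volume = 22.8 + 13.88 + 6.9 = 43.58 cm³.
Mass: 43.58 × 1.07 → 46.6306 g.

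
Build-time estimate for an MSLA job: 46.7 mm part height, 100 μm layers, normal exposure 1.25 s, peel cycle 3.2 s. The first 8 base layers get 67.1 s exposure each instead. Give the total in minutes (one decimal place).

43.4 minutes

Number of layers: 46.7 / 0.1 → 467 (rounded up).
Bottom layers: 8 × (67.1 + 3.2) → 562.4 s.
Normal layers = 459 × (1.25 + 3.2), so 2042.55 s.
Sum: 562.4 + 2042.55 = 2604.95 s → 43.4 minutes.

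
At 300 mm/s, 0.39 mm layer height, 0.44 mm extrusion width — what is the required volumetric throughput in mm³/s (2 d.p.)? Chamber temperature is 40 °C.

A = 0.39 × 0.44, so 0.1716 mm².
Volumetric flow = 300 × 0.1716 = 51.48 mm³/s.

51.48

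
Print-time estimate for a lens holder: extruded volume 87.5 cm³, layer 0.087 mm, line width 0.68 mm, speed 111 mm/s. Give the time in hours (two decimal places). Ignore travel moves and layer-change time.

Bead cross-section = 0.087 × 0.68 = 0.05916 mm².
Path length: 87500 mm³ / 0.05916 mm² → 1479039.9 mm.
Time extruding = 1479039.9 / 111 = 13324.7 s.
13324.7 s = 3.70 hours.

3.70 hours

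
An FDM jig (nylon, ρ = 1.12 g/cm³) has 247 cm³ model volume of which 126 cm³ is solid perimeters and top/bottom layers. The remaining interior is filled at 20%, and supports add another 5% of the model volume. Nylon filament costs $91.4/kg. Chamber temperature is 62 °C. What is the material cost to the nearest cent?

$16.64

Infill region: 247 − 126 → 121 cm³.
Infill volume: 0.20 × 121 → 24.2 cm³.
Support = 0.05 × 247, so 12.35 cm³.
Deposited volume: 126 + 24.2 + 12.35 → 162.55 cm³.
Mass: 162.55 × 1.12 → 182.056 g.
At $91.4/kg: 182.056/1000 × 91.4 = $16.64.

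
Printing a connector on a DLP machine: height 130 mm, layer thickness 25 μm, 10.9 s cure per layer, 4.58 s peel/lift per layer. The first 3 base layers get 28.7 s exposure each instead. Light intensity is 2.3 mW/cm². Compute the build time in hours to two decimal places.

Layers = ⌈130/0.025⌉ = 5200.
Bottom layers = 3 × (28.7 + 4.58) = 99.84 s.
Remaining layers = 5197 × (10.9 + 4.58) = 80449.56 s.
Sum: 99.84 + 80449.56 = 80549.4 s → 22.37 hours.

22.37 hours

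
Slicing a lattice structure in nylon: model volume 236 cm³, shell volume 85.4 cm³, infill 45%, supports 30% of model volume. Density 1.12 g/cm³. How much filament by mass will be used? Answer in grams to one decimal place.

Interior volume = 236 − 85.4 = 150.6 cm³.
Deposited infill: 0.45 × 150.6 → 67.77 cm³.
Support = 0.30 × 236 = 70.8 cm³.
Total extruded = 85.4 + 67.77 + 70.8 = 223.97 cm³.
Mass = 223.97 × 1.12, so 250.8464 g.

250.8 g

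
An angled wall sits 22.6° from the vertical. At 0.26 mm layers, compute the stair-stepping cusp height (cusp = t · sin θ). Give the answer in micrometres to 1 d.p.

99.9 μm

h_c = t·sin θ = 0.26 × 0.3843 = 0.099918 mm (99.9 μm).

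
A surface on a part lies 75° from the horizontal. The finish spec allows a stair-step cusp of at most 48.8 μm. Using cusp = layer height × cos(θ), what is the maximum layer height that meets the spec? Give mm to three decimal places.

Layer height = cusp / cos(75°) = 0.0488 / 0.2588 = 0.189 mm.

0.189 mm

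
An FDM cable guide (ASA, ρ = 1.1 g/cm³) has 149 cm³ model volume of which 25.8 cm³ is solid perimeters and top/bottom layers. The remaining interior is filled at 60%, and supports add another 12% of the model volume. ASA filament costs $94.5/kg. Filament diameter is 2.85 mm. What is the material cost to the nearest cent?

$12.22

Volume inside the shell: 149 − 25.8 → 123.2 cm³.
Deposited infill: 0.60 × 123.2 → 73.92 cm³.
Support: 0.12 × 149 → 17.88 cm³.
Total extruded = 25.8 + 73.92 + 17.88, so 117.6 cm³.
Mass: 117.6 × 1.1 → 129.36 g.
Cost = 129.36 g / 1000 × $94.5/kg = $12.22.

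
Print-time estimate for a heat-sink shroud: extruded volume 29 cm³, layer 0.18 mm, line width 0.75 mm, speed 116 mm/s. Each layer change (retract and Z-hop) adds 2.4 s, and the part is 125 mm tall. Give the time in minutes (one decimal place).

58.7 minutes

Extrusion cross-section = 0.18 × 0.75 = 0.135 mm².
Path length: 29000 mm³ / 0.135 mm² → 214814.8 mm.
Extrusion time: 214814.8 / 116 → 1851.9 s.
Number of layers: 125 / 0.18 → 695 (rounded up).
Non-print overhead: 695 × 2.4 → 1668 s.
Altogether 1851.9 + 1668 = 3519.9 s, i.e. 58.7 minutes.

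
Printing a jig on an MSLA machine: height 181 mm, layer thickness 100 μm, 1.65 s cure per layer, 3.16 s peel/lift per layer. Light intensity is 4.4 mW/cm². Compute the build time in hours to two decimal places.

2.42 hours

Layers = ⌈181/0.1⌉ = 1810.
Cycle time: 1.65 + 3.16 → 4.81 s.
Build time: 1810 × 4.81 s = 8706.1 s, i.e. 2.42 hours.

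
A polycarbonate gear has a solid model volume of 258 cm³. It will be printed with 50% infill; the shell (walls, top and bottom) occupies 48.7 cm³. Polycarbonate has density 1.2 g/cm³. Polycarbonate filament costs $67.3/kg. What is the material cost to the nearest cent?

$12.38

Interior volume = 258 − 48.7, so 209.3 cm³.
Infill volume: 0.50 × 209.3 → 104.65 cm³.
Total extruded = 48.7 + 104.65, so 153.35 cm³.
Mass: 153.35 × 1.2 → 184.02 g.
At $67.3/kg: 184.02/1000 × 67.3 = $12.38.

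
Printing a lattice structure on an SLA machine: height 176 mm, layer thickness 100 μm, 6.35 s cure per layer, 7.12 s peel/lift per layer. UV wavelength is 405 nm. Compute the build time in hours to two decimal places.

Layers = ⌈176/0.1⌉ = 1760.
Per-layer time = 6.35 + 7.12, so 13.47 s.
Build time: 1760 × 13.47 s = 23707.2 s, i.e. 6.59 hours.

6.59 hours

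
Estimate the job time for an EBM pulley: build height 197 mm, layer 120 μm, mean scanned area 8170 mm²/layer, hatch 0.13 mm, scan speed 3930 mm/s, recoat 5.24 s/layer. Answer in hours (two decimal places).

Layers = ⌈197/0.12⌉ = 1642.
Per-layer scan distance: 8170 / 0.13 → 62846.2 mm.
Scan time per layer: 62846.2 / 3930 → 15.9914 s.
Layer cycle: 15.9914 + 5.24 → 21.2314 s.
Total: 1642 × 21.2314 s = 34861.9588 s → 9.68 hours.

9.68 hours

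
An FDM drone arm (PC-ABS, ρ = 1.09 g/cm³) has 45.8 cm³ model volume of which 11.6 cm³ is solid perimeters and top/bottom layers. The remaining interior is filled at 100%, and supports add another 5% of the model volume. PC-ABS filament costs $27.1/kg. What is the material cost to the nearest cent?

$1.42

Infill region = 45.8 − 11.6, so 34.2 cm³.
Infill volume = 1.00 × 34.2, so 34.2 cm³.
Support: 0.05 × 45.8 → 2.29 cm³.
Deposited volume = 11.6 + 34.2 + 2.29, so 48.09 cm³.
Mass = 48.09 × 1.09, so 52.4181 g.
Cost = 52.4181 g / 1000 × $27.1/kg = $1.42.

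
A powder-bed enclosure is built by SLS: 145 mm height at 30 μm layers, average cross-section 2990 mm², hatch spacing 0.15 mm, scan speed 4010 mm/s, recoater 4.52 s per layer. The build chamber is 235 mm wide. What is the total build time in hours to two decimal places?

Layers = ⌈145/0.03⌉ = 4834.
Hatch length per layer = 2990 / 0.15 = 19933.3 mm.
Scan time per layer = 19933.3 / 4010 = 4.9709 s.
Per-layer time: 4.9709 + 4.52 → 9.4909 s.
Build time = 4834 × 9.4909 = 45879.0106 s = 12.74 hours.

12.74 hours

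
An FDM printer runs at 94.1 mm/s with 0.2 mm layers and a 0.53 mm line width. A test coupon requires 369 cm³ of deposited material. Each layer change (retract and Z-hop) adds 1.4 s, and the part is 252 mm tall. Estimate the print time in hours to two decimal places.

10.77 hours

Extrusion cross-section = 0.2 × 0.53, so 0.106 mm².
Total extruded path = 369000/0.106 = 3481132.1 mm.
Time extruding: 3481132.1 / 94.1 → 36994 s.
Layer count = ceil(252 / 0.2) = 1260.
Non-print overhead = 1260 × 1.4 = 1764 s.
Altogether 36994 + 1764 = 38758 s, i.e. 10.77 hours.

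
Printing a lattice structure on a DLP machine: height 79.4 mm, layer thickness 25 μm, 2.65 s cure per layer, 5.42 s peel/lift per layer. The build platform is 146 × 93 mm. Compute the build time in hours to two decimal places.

7.12 hours

Layers = ⌈79.4/0.025⌉ = 3176.
Cycle time = 2.65 + 5.42, so 8.07 s.
Build time: 3176 × 8.07 s = 25630.32 s, i.e. 7.12 hours.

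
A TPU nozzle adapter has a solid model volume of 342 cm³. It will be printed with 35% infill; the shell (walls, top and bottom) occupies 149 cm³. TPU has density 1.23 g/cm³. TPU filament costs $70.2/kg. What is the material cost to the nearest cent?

$18.70

Volume inside the shell = 342 − 149 = 193 cm³.
Infill deposited = 0.35 × 193 = 67.55 cm³.
Total printed volume: 149 + 67.55 → 216.55 cm³.
Mass = 216.55 × 1.23 = 266.3565 g.
Cost = 266.3565 g / 1000 × $70.2/kg = $18.70.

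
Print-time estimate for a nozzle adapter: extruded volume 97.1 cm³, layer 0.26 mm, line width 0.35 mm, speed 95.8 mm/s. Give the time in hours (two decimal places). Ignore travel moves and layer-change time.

Extrusion cross-section = 0.26 × 0.35 = 0.091 mm².
Total extruded path = 97100/0.091 = 1067033 mm.
Extrusion time = 1067033 / 95.8 = 11138.1 s.
11138.1 s = 3.09 hours.

3.09 hours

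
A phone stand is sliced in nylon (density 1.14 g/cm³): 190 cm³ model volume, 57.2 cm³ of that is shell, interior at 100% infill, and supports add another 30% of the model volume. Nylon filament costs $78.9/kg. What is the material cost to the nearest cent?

Infill region = 190 − 57.2, so 132.8 cm³.
Infill deposited: 1.00 × 132.8 → 132.8 cm³.
Support = 0.30 × 190 = 57 cm³.
Total printed volume = 57.2 + 132.8 + 57, so 247 cm³.
Mass: 247 × 1.14 → 281.58 g.
Cost = 281.58 g / 1000 × $78.9/kg = $22.22.

$22.22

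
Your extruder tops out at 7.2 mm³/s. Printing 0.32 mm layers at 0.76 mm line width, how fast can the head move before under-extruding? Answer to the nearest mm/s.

30 mm/s

A: 0.32 × 0.76 → 0.2432 mm².
Max speed = 7.2 / 0.2432 = 29.61 ≈ 30 mm/s.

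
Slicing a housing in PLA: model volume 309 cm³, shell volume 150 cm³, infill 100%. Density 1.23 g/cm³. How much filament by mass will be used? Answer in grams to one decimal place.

380.1 g

Infill region = 309 − 150, so 159 cm³.
Deposited infill: 1.00 × 159 → 159 cm³.
Total extruded = 150 + 159 = 309 cm³.
Mass = 309 × 1.23, so 380.07 g.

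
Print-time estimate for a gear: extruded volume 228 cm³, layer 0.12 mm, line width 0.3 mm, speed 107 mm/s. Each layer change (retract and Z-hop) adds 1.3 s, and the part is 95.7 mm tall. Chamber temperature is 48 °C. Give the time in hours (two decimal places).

16.73 hours

Bead cross-section = 0.12 × 0.3 = 0.036 mm².
Path length: 228000 mm³ / 0.036 mm² → 6333333.3 mm.
Time extruding: 6333333.3 / 107 → 59190 s.
Layers = ⌈95.7/0.12⌉ = 798.
Z-hop total = 798 × 1.3, so 1037.4 s.
Altogether 59190 + 1037.4 = 60227.4 s, i.e. 16.73 hours.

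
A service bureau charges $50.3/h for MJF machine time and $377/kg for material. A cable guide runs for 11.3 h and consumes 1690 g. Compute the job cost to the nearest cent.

Time charge: 50.3 × 11.3 → $568.39.
Material charge: 377 × 1690/1000 → $637.13.
Total = 568.39 + 637.13 = $1205.52.

$1205.52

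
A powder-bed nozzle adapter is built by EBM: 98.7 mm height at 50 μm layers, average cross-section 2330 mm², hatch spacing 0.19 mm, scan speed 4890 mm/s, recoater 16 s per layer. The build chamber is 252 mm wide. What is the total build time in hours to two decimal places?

10.15 hours

Layer count = ceil(98.7 / 0.05) = 1974.
Scan path per layer: 2330 / 0.19 → 12263.2 mm.
Scan time per layer: 12263.2 / 4890 → 2.5078 s.
Layer cycle = 2.5078 + 16, so 18.5078 s.
Total: 1974 × 18.5078 s = 36534.3972 s → 10.15 hours.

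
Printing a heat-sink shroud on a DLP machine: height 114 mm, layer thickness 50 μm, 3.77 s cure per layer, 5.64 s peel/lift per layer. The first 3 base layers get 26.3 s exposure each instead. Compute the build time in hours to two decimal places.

Number of layers: 114 / 0.05 → 2280 (rounded up).
Base layers = 3 × (26.3 + 5.64), so 95.82 s.
Remaining layers: 2277 × (3.77 + 5.64) → 21426.57 s.
Total = 95.82 + 21426.57 = 21522.39 s = 5.98 hours.

5.98 hours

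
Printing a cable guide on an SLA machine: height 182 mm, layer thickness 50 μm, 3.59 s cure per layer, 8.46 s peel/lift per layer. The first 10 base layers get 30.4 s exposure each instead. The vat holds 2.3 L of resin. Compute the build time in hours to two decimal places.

12.26 hours

Layers = ⌈182/0.05⌉ = 3640.
Bottom layers = 10 × (30.4 + 8.46), so 388.6 s.
Regular layers: 3630 × (3.59 + 8.46) → 43741.5 s.
Sum: 388.6 + 43741.5 = 44130.1 s → 12.26 hours.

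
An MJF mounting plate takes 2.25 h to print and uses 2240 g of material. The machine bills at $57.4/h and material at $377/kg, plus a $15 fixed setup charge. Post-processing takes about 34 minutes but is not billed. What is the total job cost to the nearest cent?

$988.63

Machine cost = 57.4 × 2.25 = $129.15.
Material cost = 377 × 2240/1000 = $844.48.
Adding setup: 129.15 + 844.48 + 15 → $988.63.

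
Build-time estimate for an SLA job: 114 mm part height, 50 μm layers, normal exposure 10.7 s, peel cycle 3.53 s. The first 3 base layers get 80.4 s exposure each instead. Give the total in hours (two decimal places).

Layers = ⌈114/0.05⌉ = 2280.
Burn-in layers = 3 × (80.4 + 3.53) = 251.79 s.
Normal layers = 2277 × (10.7 + 3.53) = 32401.71 s.
Sum: 251.79 + 32401.71 = 32653.5 s → 9.07 hours.

9.07 hours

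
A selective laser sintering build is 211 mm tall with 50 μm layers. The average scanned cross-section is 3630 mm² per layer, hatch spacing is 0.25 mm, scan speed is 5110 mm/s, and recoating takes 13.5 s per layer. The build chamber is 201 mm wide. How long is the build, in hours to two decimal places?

19.16 hours

Layer count = ceil(211 / 0.05) = 4220.
Hatch length per layer: 3630 / 0.25 → 14520 mm.
Laser time per layer: 14520 / 5110 → 2.8415 s.
Per-layer time = 2.8415 + 13.5, so 16.3415 s.
Total: 4220 × 16.3415 s = 68961.13 s → 19.16 hours.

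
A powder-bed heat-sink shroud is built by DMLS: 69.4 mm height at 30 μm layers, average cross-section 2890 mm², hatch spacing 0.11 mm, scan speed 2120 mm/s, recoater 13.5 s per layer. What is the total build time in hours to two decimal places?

16.64 hours

Number of layers: 69.4 / 0.03 → 2314 (rounded up).
Scan path per layer: 2890 / 0.11 → 26272.7 mm.
Scan time per layer = 26272.7 / 2120 = 12.3928 s.
Layer cycle = 12.3928 + 13.5, so 25.8928 s.
2314 layers × 25.8928 s/layer = 59915.9392 s, i.e. 16.64 hours.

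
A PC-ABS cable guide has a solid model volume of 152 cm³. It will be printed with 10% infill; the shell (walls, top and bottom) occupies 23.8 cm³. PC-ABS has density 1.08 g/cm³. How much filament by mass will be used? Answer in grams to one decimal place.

Interior volume: 152 − 23.8 → 128.2 cm³.
Deposited infill = 0.10 × 128.2 = 12.82 cm³.
Total printed volume: 23.8 + 12.82 → 36.62 cm³.
Mass = 36.62 × 1.08, so 39.5496 g.

39.5 g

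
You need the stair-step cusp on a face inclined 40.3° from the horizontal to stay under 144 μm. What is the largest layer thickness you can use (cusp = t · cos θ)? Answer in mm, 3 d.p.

cos(40.3°) = 0.7627; t_max = 0.144/0.7627 = 0.189 mm.

0.189 mm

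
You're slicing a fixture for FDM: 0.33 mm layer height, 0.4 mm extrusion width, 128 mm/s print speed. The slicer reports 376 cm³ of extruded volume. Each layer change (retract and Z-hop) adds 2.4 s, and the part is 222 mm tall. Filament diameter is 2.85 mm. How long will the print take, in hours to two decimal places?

6.63 hours

Line area: 0.33 × 0.4 → 0.132 mm².
Path length: 376000 mm³ / 0.132 mm² → 2848484.8 mm.
Print-move time = 2848484.8 / 128, so 22253.8 s.
Layers = ⌈222/0.33⌉ = 673.
Layer-change overhead = 673 × 2.4 = 1615.2 s.
Total = 22253.8 + 1615.2 = 23869 s = 6.63 hours.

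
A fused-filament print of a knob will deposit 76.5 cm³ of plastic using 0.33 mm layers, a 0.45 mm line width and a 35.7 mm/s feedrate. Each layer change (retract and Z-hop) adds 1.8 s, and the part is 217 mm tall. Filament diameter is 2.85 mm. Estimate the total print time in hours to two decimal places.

4.34 hours

Line area = 0.33 × 0.45 = 0.1485 mm².
Total extruded path = 76500/0.1485 = 515151.5 mm.
Print-move time: 515151.5 / 35.7 → 14430 s.
Number of layers: 217 / 0.33 → 658 (rounded up).
Layer-change overhead: 658 × 1.8 → 1184.4 s.
Altogether 14430 + 1184.4 = 15614.4 s, i.e. 4.34 hours.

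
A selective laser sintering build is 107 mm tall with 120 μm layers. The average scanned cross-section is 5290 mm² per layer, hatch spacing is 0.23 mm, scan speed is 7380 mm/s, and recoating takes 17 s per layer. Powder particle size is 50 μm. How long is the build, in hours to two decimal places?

4.98 hours

Layer count = ceil(107 / 0.12) = 892.
Per-layer scan distance: 5290 / 0.23 → 23000 mm.
Scan time per layer: 23000 / 7380 → 3.1165 s.
Per-layer time: 3.1165 + 17 → 20.1165 s.
Total: 892 × 20.1165 s = 17943.918 s → 4.98 hours.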